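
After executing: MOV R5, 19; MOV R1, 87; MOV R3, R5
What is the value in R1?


Register state trace:
  MOV R5, 19  → R5 = 19
  MOV R1, 87  → R1 = 87
  MOV R3, R5  → R3 = 19
Final: R1 = 87

87


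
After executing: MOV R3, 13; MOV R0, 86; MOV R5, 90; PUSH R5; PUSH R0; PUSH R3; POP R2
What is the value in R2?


Stack trace (top is rightmost):
  MOV R3, 13  → R3 = 13
  MOV R0, 86  → R0 = 86
  MOV R5, 90  → R5 = 90
  PUSH R5  → stack: [90]
  PUSH R0  → stack: [90, 86]
  PUSH R3  → stack: [90, 86, 13]
  POP R2  → R2 = 13, stack: [90, 86]
Final: R2 = 13

13


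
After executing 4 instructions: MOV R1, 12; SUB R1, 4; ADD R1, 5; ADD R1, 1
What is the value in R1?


Register state trace:
  MOV R1, 12  → R1 = 12
  SUB R1, 4  → R1 = 12 - 4 = 8
  ADD R1, 5  → R1 = 8 + 5 = 13
  ADD R1, 1  → R1 = 13 + 1 = 14
Final: R1 = 14

14


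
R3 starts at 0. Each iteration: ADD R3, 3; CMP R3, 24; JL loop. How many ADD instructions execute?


Loop trace (R3 starts at 0, target 24, step 3):
  ADD #1: R3 = 0 + 3 = 3  → 3 < 24, loop
  ADD #2: R3 = 3 + 3 = 6  → 6 < 24, loop
  ADD #3: R3 = 6 + 3 = 9  → 9 < 24, loop
  ADD #4: R3 = 9 + 3 = 12  → 12 < 24, loop
  ADD #5: R3 = 12 + 3 = 15  → 15 < 24, loop
  ADD #6: R3 = 15 + 3 = 18  → 18 < 24, loop
  ADD #7: R3 = 18 + 3 = 21  → 21 < 24, loop
  ADD #8: R3 = 21 + 3 = 24  → 24 >= 24, exit
Total ADD instructions: 8

8


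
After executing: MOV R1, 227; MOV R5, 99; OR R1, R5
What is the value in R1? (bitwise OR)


Register state trace:
  MOV R1, 227  → R1 = 227 (0b11100011)
  MOV R5, 99  → R5 = 99 (0b01100011)
  OR R1, R5   → R1 = 227 OR 99 = 227 (0b11100011)
Final: R1 = 227

227


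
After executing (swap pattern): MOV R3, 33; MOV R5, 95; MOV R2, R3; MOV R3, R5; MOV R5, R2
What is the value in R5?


Register state trace (swap pattern):
  MOV R3, 33  → R3 = 33
  MOV R5, 95  → R5 = 95
  MOV R2, R3  → R2 = 33  (save R3)
  MOV R3, R5  → R3 = 95  (R3 gets R5's value)
  MOV R5, R2  → R5 = 33  (R5 gets saved value)
Final: R5 = 33

33


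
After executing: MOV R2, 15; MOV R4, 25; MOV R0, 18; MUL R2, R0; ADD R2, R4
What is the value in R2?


Register state trace:
  MOV R2, 15  → R2 = 15
  MOV R4, 25  → R4 = 25
  MOV R0, 18  → R0 = 18
  MUL R2, R0  → R2 = 15 * 18 = 270
  ADD R2, R4  → R2 = 270 + 25 = 295
Final: R2 = 295

295


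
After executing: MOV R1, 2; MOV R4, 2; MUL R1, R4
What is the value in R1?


Register state trace:
  MOV R1, 2  → R1 = 2
  MOV R4, 2  → R4 = 2
  MUL R1, R4  → R1 = 2 * 2 = 4
Final: R1 = 4

4


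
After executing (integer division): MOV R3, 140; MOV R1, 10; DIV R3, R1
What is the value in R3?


Register state trace:
  MOV R3, 140  → R3 = 140
  MOV R1, 10  → R1 = 10
  DIV R3, R1  → R3 = 140 // 10 = 14
Final: R3 = 14

14


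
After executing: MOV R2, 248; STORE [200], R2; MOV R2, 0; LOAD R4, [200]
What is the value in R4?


Register and memory trace:
  MOV R2, 248  → R2 = 248
  STORE [200], R2  → mem[200] = 248
  MOV R2, 0  → R2 = 0
  LOAD R4, [200]  → R4 = mem[200] = 248
Final: R4 = 248

248


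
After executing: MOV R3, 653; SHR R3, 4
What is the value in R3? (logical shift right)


Register state trace:
  MOV R3, 653  → R3 = 653
  SHR R3, 4  → R3 = 653 >> 4 = 653 // 2^4 = 40
Final: R3 = 40

40


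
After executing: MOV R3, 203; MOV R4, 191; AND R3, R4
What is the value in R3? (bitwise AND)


Register state trace:
  MOV R3, 203  → R3 = 203 (0b11001011)
  MOV R4, 191  → R4 = 191 (0b10111111)
  AND R3, R4  → R3 = 203 AND 191 = 139 (0b10001011)
Final: R3 = 139

139


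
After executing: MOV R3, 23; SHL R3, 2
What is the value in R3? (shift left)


Register state trace:
  MOV R3, 23  → R3 = 23
  SHL R3, 2  → R3 = 23 << 2 = 23 * 2^2 = 92
Final: R3 = 92

92


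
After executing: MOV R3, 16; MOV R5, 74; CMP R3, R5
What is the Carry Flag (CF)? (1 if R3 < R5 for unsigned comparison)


Register state trace:
  MOV R3, 16  → R3 = 16
  MOV R5, 74  → R5 = 74
  CMP R3, R5  → unsigned 16 - 74: borrow occurs
  16 < 74, so CF = 1
CF = 1

1


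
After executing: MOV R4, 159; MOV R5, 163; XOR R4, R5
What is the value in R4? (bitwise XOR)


Register state trace:
  MOV R4, 159  → R4 = 159 (0b10011111)
  MOV R5, 163  → R5 = 163 (0b10100011)
  XOR R4, R5  → R4 = 159 XOR 163 = 60 (0b00111100)
Final: R4 = 60

60


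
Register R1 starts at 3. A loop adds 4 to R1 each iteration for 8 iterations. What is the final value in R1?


Starting value: R1 = 3
  Iter 1: R1 = 3 + 4 = 7
  Iter 2: R1 = 7 + 4 = 11
  Iter 3: R1 = 11 + 4 = 15
  Iter 4: R1 = 15 + 4 = 19
  Iter 5: R1 = 19 + 4 = 23
  Iter 6: R1 = 23 + 4 = 27
  Iter 7: R1 = 27 + 4 = 31
  Iter 8: R1 = 31 + 4 = 35
Final: R1 = 35

35


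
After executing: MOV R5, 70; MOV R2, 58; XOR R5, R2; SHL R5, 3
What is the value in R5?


Register state trace:
  MOV R5, 70  → R5 = 70 (0b01000110)
  MOV R2, 58  → R2 = 58 (0b00111010)
  XOR R5, R2  → R5 = 70 XOR 58 = 124 (0b01111100)
  SHL R5, 3  → R5 = 124 << 3 = 992
Final: R5 = 992

992


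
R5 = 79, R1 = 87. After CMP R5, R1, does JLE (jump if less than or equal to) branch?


Trace:
  R5 = 79, R1 = 87
  CMP R5, R1  → compares 79 vs 87
  JLE checks: is 79 less than or equal to 87?
  79 < 87, so condition is true
Branch taken: Yes

Yes


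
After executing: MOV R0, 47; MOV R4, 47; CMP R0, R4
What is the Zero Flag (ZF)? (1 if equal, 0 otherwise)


Register state trace:
  MOV R0, 47  → R0 = 47
  MOV R4, 47  → R4 = 47
  CMP R0, R4  → computes 47 - 47 = 0
  Result is zero, so values are equal
ZF = 1

1


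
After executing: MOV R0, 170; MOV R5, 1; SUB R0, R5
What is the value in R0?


Register state trace:
  MOV R0, 170  → R0 = 170
  MOV R5, 1  → R5 = 1
  SUB R0, R5  → R0 = 170 - 1 = 169
Final: R0 = 169

169


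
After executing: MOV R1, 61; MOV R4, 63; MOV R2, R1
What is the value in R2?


Register state trace:
  MOV R1, 61  → R1 = 61
  MOV R4, 63  → R4 = 63
  MOV R2, R1  → R2 = 61
Final: R2 = 61

61


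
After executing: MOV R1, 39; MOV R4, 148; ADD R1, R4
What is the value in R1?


Register state trace:
  MOV R1, 39  → R1 = 39
  MOV R4, 148  → R4 = 148
  ADD R1, R4  → R1 = 39 + 148 = 187
Final: R1 = 187

187


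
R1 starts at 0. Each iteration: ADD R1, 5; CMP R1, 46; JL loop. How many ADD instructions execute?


Loop trace (R1 starts at 0, target 46, step 5):
  ADD #1: R1 = 0 + 5 = 5  → 5 < 46, loop
  ADD #2: R1 = 5 + 5 = 10  → 10 < 46, loop
  ADD #3: R1 = 10 + 5 = 15  → 15 < 46, loop
  ADD #4: R1 = 15 + 5 = 20  → 20 < 46, loop
  ADD #5: R1 = 20 + 5 = 25  → 25 < 46, loop
  ADD #6: R1 = 25 + 5 = 30  → 30 < 46, loop
  ADD #7: R1 = 30 + 5 = 35  → 35 < 46, loop
  ADD #8: R1 = 35 + 5 = 40  → 40 < 46, loop
  ADD #9: R1 = 40 + 5 = 45  → 45 < 46, loop
  ADD #10: R1 = 45 + 5 = 50  → 50 >= 46, exit
Total ADD instructions: 10

10


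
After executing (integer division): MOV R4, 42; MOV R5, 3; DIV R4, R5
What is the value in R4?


Register state trace:
  MOV R4, 42  → R4 = 42
  MOV R5, 3  → R5 = 3
  DIV R4, R5  → R4 = 42 // 3 = 14
Final: R4 = 14

14


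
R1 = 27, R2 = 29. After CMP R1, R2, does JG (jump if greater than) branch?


Trace:
  R1 = 27, R2 = 29
  CMP R1, R2  → compares 27 vs 29
  JG checks: is 27 greater than 29?
  27 < 29, so condition is false
Branch taken: No

No


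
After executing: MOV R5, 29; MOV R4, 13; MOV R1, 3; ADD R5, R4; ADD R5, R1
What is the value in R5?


Register state trace:
  MOV R5, 29  → R5 = 29
  MOV R4, 13  → R4 = 13
  MOV R1, 3  → R1 = 3
  ADD R5, R4  → R5 = 29 + 13 = 42
  ADD R5, R1  → R5 = 42 + 3 = 45
Final: R5 = 45

45


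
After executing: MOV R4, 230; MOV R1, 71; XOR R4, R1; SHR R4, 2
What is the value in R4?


Register state trace:
  MOV R4, 230  → R4 = 230 (0b11100110)
  MOV R1, 71  → R1 = 71 (0b01000111)
  XOR R4, R1  → R4 = 230 XOR 71 = 161 (0b10100001)
  SHR R4, 2  → R4 = 161 >> 2 = 40
Final: R4 = 40

40


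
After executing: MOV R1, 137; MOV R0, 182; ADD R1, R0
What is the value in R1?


Register state trace:
  MOV R1, 137  → R1 = 137
  MOV R0, 182  → R0 = 182
  ADD R1, R0  → R1 = 137 + 182 = 319
Final: R1 = 319

319


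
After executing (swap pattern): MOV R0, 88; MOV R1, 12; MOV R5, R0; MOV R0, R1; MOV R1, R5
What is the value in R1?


Register state trace (swap pattern):
  MOV R0, 88  → R0 = 88
  MOV R1, 12  → R1 = 12
  MOV R5, R0  → R5 = 88  (save R0)
  MOV R0, R1  → R0 = 12  (R0 gets R1's value)
  MOV R1, R5  → R1 = 88  (R1 gets saved value)
Final: R1 = 88

88


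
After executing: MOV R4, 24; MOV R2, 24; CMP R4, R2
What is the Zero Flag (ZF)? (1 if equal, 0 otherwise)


Register state trace:
  MOV R4, 24  → R4 = 24
  MOV R2, 24  → R2 = 24
  CMP R4, R2  → computes 24 - 24 = 0
  Result is zero, so values are equal
ZF = 1

1


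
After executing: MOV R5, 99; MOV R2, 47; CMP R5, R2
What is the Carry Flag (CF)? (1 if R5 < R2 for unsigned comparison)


Register state trace:
  MOV R5, 99  → R5 = 99
  MOV R2, 47  → R2 = 47
  CMP R5, R2  → unsigned 99 - 47: no borrow
  99 >= 47, so CF = 0
CF = 0

0


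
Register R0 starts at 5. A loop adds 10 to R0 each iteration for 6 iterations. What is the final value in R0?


Starting value: R0 = 5
  Iter 1: R0 = 5 + 10 = 15
  Iter 2: R0 = 15 + 10 = 25
  Iter 3: R0 = 25 + 10 = 35
  Iter 4: R0 = 35 + 10 = 45
  Iter 5: R0 = 45 + 10 = 55
  Iter 6: R0 = 55 + 10 = 65
Final: R0 = 65

65


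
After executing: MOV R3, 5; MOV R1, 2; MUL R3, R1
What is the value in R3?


Register state trace:
  MOV R3, 5  → R3 = 5
  MOV R1, 2  → R1 = 2
  MUL R3, R1  → R3 = 5 * 2 = 10
Final: R3 = 10

10


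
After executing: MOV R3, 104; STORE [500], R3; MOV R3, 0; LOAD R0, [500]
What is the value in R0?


Register and memory trace:
  MOV R3, 104  → R3 = 104
  STORE [500], R3  → mem[500] = 104
  MOV R3, 0  → R3 = 0
  LOAD R0, [500]  → R0 = mem[500] = 104
Final: R0 = 104

104


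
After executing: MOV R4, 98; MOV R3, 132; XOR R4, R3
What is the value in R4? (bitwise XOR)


Register state trace:
  MOV R4, 98  → R4 = 98 (0b01100010)
  MOV R3, 132  → R3 = 132 (0b10000100)
  XOR R4, R3  → R4 = 98 XOR 132 = 230 (0b11100110)
Final: R4 = 230

230


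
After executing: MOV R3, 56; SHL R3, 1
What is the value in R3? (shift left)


Register state trace:
  MOV R3, 56  → R3 = 56
  SHL R3, 1  → R3 = 56 << 1 = 56 * 2^1 = 112
Final: R3 = 112

112


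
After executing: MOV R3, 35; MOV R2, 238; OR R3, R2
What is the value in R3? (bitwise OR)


Register state trace:
  MOV R3, 35  → R3 = 35 (0b00100011)
  MOV R2, 238  → R2 = 238 (0b11101110)
  OR R3, R2   → R3 = 35 OR 238 = 239 (0b11101111)
Final: R3 = 239

239


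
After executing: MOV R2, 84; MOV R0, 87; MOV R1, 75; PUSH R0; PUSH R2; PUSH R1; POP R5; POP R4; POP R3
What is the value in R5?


Stack trace (top is rightmost):
  MOV R2, 84  → R2 = 84
  MOV R0, 87  → R0 = 87
  MOV R1, 75  → R1 = 75
  PUSH R0  → stack: [87]
  PUSH R2  → stack: [87, 84]
  PUSH R1  → stack: [87, 84, 75]
  POP R5  → R5 = 75, stack: [87, 84]
  POP R4  → R4 = 84, stack: [87]
  POP R3  → R3 = 87, stack: []
Final: R5 = 75

75


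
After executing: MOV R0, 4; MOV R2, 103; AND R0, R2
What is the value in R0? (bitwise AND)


Register state trace:
  MOV R0, 4  → R0 = 4 (0b00000100)
  MOV R2, 103  → R2 = 103 (0b01100111)
  AND R0, R2  → R0 = 4 AND 103 = 4 (0b00000100)
Final: R0 = 4

4


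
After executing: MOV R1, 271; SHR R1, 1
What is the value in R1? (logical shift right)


Register state trace:
  MOV R1, 271  → R1 = 271
  SHR R1, 1  → R1 = 271 >> 1 = 271 // 2^1 = 135
Final: R1 = 135

135


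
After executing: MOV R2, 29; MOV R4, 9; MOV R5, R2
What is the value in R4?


Register state trace:
  MOV R2, 29  → R2 = 29
  MOV R4, 9  → R4 = 9
  MOV R5, R2  → R5 = 29
Final: R4 = 9

9


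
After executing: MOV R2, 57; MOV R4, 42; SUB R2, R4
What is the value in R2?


Register state trace:
  MOV R2, 57  → R2 = 57
  MOV R4, 42  → R4 = 42
  SUB R2, R4  → R2 = 57 - 42 = 15
Final: R2 = 15

15


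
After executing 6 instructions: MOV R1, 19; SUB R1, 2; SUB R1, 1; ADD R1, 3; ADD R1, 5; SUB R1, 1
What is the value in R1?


Register state trace:
  MOV R1, 19  → R1 = 19
  SUB R1, 2  → R1 = 19 - 2 = 17
  SUB R1, 1  → R1 = 17 - 1 = 16
  ADD R1, 3  → R1 = 16 + 3 = 19
  ADD R1, 5  → R1 = 19 + 5 = 24
  SUB R1, 1  → R1 = 24 - 1 = 23
Final: R1 = 23

23


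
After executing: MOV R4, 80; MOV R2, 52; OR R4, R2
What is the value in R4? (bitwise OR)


Register state trace:
  MOV R4, 80  → R4 = 80 (0b01010000)
  MOV R2, 52  → R2 = 52 (0b00110100)
  OR R4, R2   → R4 = 80 OR 52 = 116 (0b01110100)
Final: R4 = 116

116


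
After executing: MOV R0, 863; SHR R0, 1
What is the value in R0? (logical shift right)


Register state trace:
  MOV R0, 863  → R0 = 863
  SHR R0, 1  → R0 = 863 >> 1 = 863 // 2^1 = 431
Final: R0 = 431

431


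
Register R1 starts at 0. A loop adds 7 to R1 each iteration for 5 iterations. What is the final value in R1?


Starting value: R1 = 0
  Iter 1: R1 = 0 + 7 = 7
  Iter 2: R1 = 7 + 7 = 14
  Iter 3: R1 = 14 + 7 = 21
  Iter 4: R1 = 21 + 7 = 28
  Iter 5: R1 = 28 + 7 = 35
Final: R1 = 35

35


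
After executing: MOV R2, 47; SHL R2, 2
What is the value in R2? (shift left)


Register state trace:
  MOV R2, 47  → R2 = 47
  SHL R2, 2  → R2 = 47 << 2 = 47 * 2^2 = 188
Final: R2 = 188

188


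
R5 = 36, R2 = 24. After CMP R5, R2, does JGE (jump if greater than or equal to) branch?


Trace:
  R5 = 36, R2 = 24
  CMP R5, R2  → compares 36 vs 24
  JGE checks: is 36 greater than or equal to 24?
  36 > 24, so condition is true
Branch taken: Yes

Yes


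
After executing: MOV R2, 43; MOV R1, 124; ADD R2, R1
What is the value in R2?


Register state trace:
  MOV R2, 43  → R2 = 43
  MOV R1, 124  → R1 = 124
  ADD R2, R1  → R2 = 43 + 124 = 167
Final: R2 = 167

167


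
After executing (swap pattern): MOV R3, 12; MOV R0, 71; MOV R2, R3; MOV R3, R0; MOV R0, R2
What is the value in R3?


Register state trace (swap pattern):
  MOV R3, 12  → R3 = 12
  MOV R0, 71  → R0 = 71
  MOV R2, R3  → R2 = 12  (save R3)
  MOV R3, R0  → R3 = 71  (R3 gets R0's value)
  MOV R0, R2  → R0 = 12  (R0 gets saved value)
Final: R3 = 71

71


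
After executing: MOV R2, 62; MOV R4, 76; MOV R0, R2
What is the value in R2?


Register state trace:
  MOV R2, 62  → R2 = 62
  MOV R4, 76  → R4 = 76
  MOV R0, R2  → R0 = 62
Final: R2 = 62

62


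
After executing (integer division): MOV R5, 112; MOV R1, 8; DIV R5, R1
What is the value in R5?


Register state trace:
  MOV R5, 112  → R5 = 112
  MOV R1, 8  → R1 = 8
  DIV R5, R1  → R5 = 112 // 8 = 14
Final: R5 = 14

14


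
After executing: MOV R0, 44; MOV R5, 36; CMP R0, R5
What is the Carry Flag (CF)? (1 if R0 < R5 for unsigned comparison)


Register state trace:
  MOV R0, 44  → R0 = 44
  MOV R5, 36  → R5 = 36
  CMP R0, R5  → unsigned 44 - 36: no borrow
  44 >= 36, so CF = 0
CF = 0

0


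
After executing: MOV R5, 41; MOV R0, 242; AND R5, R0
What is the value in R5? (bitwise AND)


Register state trace:
  MOV R5, 41  → R5 = 41 (0b00101001)
  MOV R0, 242  → R0 = 242 (0b11110010)
  AND R5, R0  → R5 = 41 AND 242 = 32 (0b00100000)
Final: R5 = 32

32


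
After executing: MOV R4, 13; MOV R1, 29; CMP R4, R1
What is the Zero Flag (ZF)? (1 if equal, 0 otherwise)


Register state trace:
  MOV R4, 13  → R4 = 13
  MOV R1, 29  → R1 = 29
  CMP R4, R1  → computes 13 - 29 = -16
  Result is nonzero, so values are not equal
ZF = 0

0


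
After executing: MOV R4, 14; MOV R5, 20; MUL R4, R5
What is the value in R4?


Register state trace:
  MOV R4, 14  → R4 = 14
  MOV R5, 20  → R5 = 20
  MUL R4, R5  → R4 = 14 * 20 = 280
Final: R4 = 280

280


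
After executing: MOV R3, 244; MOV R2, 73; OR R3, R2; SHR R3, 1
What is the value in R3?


Register state trace:
  MOV R3, 244  → R3 = 244 (0b11110100)
  MOV R2, 73  → R2 = 73 (0b01001001)
  OR R3, R2  → R3 = 244 OR 73 = 253 (0b11111101)
  SHR R3, 1  → R3 = 253 >> 1 = 126
Final: R3 = 126

126


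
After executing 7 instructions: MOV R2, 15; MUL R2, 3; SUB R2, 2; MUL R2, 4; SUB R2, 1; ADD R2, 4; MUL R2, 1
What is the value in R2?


Register state trace:
  MOV R2, 15  → R2 = 15
  MUL R2, 3  → R2 = 15 * 3 = 45
  SUB R2, 2  → R2 = 45 - 2 = 43
  MUL R2, 4  → R2 = 43 * 4 = 172
  SUB R2, 1  → R2 = 172 - 1 = 171
  ADD R2, 4  → R2 = 171 + 4 = 175
  MUL R2, 1  → R2 = 175 * 1 = 175
Final: R2 = 175

175


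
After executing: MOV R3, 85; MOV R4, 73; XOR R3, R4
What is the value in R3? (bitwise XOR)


Register state trace:
  MOV R3, 85  → R3 = 85 (0b01010101)
  MOV R4, 73  → R4 = 73 (0b01001001)
  XOR R3, R4  → R3 = 85 XOR 73 = 28 (0b00011100)
Final: R3 = 28

28


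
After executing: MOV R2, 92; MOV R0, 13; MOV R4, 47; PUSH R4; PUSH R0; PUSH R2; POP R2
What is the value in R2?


Stack trace (top is rightmost):
  MOV R2, 92  → R2 = 92
  MOV R0, 13  → R0 = 13
  MOV R4, 47  → R4 = 47
  PUSH R4  → stack: [47]
  PUSH R0  → stack: [47, 13]
  PUSH R2  → stack: [47, 13, 92]
  POP R2  → R2 = 92, stack: [47, 13]
Final: R2 = 92

92


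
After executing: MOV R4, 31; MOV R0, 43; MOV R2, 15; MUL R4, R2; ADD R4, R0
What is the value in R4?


Register state trace:
  MOV R4, 31  → R4 = 31
  MOV R0, 43  → R0 = 43
  MOV R2, 15  → R2 = 15
  MUL R4, R2  → R4 = 31 * 15 = 465
  ADD R4, R0  → R4 = 465 + 43 = 508
Final: R4 = 508

508


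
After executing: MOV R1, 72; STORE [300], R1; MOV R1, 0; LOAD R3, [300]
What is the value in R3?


Register and memory trace:
  MOV R1, 72  → R1 = 72
  STORE [300], R1  → mem[300] = 72
  MOV R1, 0  → R1 = 0
  LOAD R3, [300]  → R3 = mem[300] = 72
Final: R3 = 72

72


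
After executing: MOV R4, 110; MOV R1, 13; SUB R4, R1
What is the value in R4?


Register state trace:
  MOV R4, 110  → R4 = 110
  MOV R1, 13  → R1 = 13
  SUB R4, R1  → R4 = 110 - 13 = 97
Final: R4 = 97

97


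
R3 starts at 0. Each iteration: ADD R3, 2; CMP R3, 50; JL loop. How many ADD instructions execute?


Loop trace (R3 starts at 0, target 50, step 2):
  ADD #1: R3 = 0 + 2 = 2  → 2 < 50, loop
  ADD #2: R3 = 2 + 2 = 4  → 4 < 50, loop
  ADD #3: R3 = 4 + 2 = 6  → 6 < 50, loop
  ADD #4: R3 = 6 + 2 = 8  → 8 < 50, loop
  ADD #5: R3 = 8 + 2 = 10  → 10 < 50, loop
  ADD #6: R3 = 10 + 2 = 12  → 12 < 50, loop
  ADD #7: R3 = 12 + 2 = 14  → 14 < 50, loop
  ADD #8: R3 = 14 + 2 = 16  → 16 < 50, loop
  ADD #9: R3 = 16 + 2 = 18  → 18 < 50, loop
  ADD #10: R3 = 18 + 2 = 20  → 20 < 50, loop
  ADD #11: R3 = 20 + 2 = 22  → 22 < 50, loop
  ADD #12: R3 = 22 + 2 = 24  → 24 < 50, loop
  ADD #13: R3 = 24 + 2 = 26  → 26 < 50, loop
  ADD #14: R3 = 26 + 2 = 28  → 28 < 50, loop
  ADD #15: R3 = 28 + 2 = 30  → 30 < 50, loop
  ADD #16: R3 = 30 + 2 = 32  → 32 < 50, loop
  ADD #17: R3 = 32 + 2 = 34  → 34 < 50, loop
  ADD #18: R3 = 34 + 2 = 36  → 36 < 50, loop
  ADD #19: R3 = 36 + 2 = 38  → 38 < 50, loop
  ADD #20: R3 = 38 + 2 = 40  → 40 < 50, loop
  ADD #21: R3 = 40 + 2 = 42  → 42 < 50, loop
  ADD #22: R3 = 42 + 2 = 44  → 44 < 50, loop
  ADD #23: R3 = 44 + 2 = 46  → 46 < 50, loop
  ADD #24: R3 = 46 + 2 = 48  → 48 < 50, loop
  ADD #25: R3 = 48 + 2 = 50  → 50 >= 50, exit
Total ADD instructions: 25

25


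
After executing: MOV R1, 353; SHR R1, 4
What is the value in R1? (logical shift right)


Register state trace:
  MOV R1, 353  → R1 = 353
  SHR R1, 4  → R1 = 353 >> 4 = 353 // 2^4 = 22
Final: R1 = 22

22


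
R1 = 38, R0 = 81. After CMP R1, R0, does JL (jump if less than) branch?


Trace:
  R1 = 38, R0 = 81
  CMP R1, R0  → compares 38 vs 81
  JL checks: is 38 less than 81?
  38 < 81, so condition is true
Branch taken: Yes

Yes


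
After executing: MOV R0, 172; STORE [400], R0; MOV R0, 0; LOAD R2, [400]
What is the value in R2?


Register and memory trace:
  MOV R0, 172  → R0 = 172
  STORE [400], R0  → mem[400] = 172
  MOV R0, 0  → R0 = 0
  LOAD R2, [400]  → R2 = mem[400] = 172
Final: R2 = 172

172


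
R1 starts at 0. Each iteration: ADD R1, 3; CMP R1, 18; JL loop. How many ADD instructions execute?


Loop trace (R1 starts at 0, target 18, step 3):
  ADD #1: R1 = 0 + 3 = 3  → 3 < 18, loop
  ADD #2: R1 = 3 + 3 = 6  → 6 < 18, loop
  ADD #3: R1 = 6 + 3 = 9  → 9 < 18, loop
  ADD #4: R1 = 9 + 3 = 12  → 12 < 18, loop
  ADD #5: R1 = 12 + 3 = 15  → 15 < 18, loop
  ADD #6: R1 = 15 + 3 = 18  → 18 >= 18, exit
Total ADD instructions: 6

6


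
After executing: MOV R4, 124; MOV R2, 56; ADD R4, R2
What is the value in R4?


Register state trace:
  MOV R4, 124  → R4 = 124
  MOV R2, 56  → R2 = 56
  ADD R4, R2  → R4 = 124 + 56 = 180
Final: R4 = 180

180


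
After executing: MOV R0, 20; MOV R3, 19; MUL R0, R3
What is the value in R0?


Register state trace:
  MOV R0, 20  → R0 = 20
  MOV R3, 19  → R3 = 19
  MUL R0, R3  → R0 = 20 * 19 = 380
Final: R0 = 380

380


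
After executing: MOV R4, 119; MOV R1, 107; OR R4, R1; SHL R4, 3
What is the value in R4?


Register state trace:
  MOV R4, 119  → R4 = 119 (0b01110111)
  MOV R1, 107  → R1 = 107 (0b01101011)
  OR R4, R1  → R4 = 119 OR 107 = 127 (0b01111111)
  SHL R4, 3  → R4 = 127 << 3 = 1016
Final: R4 = 1016

1016


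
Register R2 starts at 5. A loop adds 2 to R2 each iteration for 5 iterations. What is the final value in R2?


Starting value: R2 = 5
  Iter 1: R2 = 5 + 2 = 7
  Iter 2: R2 = 7 + 2 = 9
  Iter 3: R2 = 9 + 2 = 11
  Iter 4: R2 = 11 + 2 = 13
  Iter 5: R2 = 13 + 2 = 15
Final: R2 = 15

15


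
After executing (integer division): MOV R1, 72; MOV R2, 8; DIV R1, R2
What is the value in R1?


Register state trace:
  MOV R1, 72  → R1 = 72
  MOV R2, 8  → R2 = 8
  DIV R1, R2  → R1 = 72 // 8 = 9
Final: R1 = 9

9


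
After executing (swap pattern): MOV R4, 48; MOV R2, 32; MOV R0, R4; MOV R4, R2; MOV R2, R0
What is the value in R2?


Register state trace (swap pattern):
  MOV R4, 48  → R4 = 48
  MOV R2, 32  → R2 = 32
  MOV R0, R4  → R0 = 48  (save R4)
  MOV R4, R2  → R4 = 32  (R4 gets R2's value)
  MOV R2, R0  → R2 = 48  (R2 gets saved value)
Final: R2 = 48

48


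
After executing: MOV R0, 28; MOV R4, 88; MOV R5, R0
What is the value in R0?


Register state trace:
  MOV R0, 28  → R0 = 28
  MOV R4, 88  → R4 = 88
  MOV R5, R0  → R5 = 28
Final: R0 = 28

28


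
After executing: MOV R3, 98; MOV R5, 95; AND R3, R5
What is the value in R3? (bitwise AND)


Register state trace:
  MOV R3, 98  → R3 = 98 (0b01100010)
  MOV R5, 95  → R5 = 95 (0b01011111)
  AND R3, R5  → R3 = 98 AND 95 = 66 (0b01000010)
Final: R3 = 66

66


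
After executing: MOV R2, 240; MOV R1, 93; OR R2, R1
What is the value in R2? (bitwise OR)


Register state trace:
  MOV R2, 240  → R2 = 240 (0b11110000)
  MOV R1, 93  → R1 = 93 (0b01011101)
  OR R2, R1   → R2 = 240 OR 93 = 253 (0b11111101)
Final: R2 = 253

253


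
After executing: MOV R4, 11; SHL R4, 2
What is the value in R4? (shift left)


Register state trace:
  MOV R4, 11  → R4 = 11
  SHL R4, 2  → R4 = 11 << 2 = 11 * 2^2 = 44
Final: R4 = 44

44


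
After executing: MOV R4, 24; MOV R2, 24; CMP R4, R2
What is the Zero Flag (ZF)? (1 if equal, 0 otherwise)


Register state trace:
  MOV R4, 24  → R4 = 24
  MOV R2, 24  → R2 = 24
  CMP R4, R2  → computes 24 - 24 = 0
  Result is zero, so values are equal
ZF = 1

1


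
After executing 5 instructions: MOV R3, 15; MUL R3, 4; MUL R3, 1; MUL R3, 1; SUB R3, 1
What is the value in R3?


Register state trace:
  MOV R3, 15  → R3 = 15
  MUL R3, 4  → R3 = 15 * 4 = 60
  MUL R3, 1  → R3 = 60 * 1 = 60
  MUL R3, 1  → R3 = 60 * 1 = 60
  SUB R3, 1  → R3 = 60 - 1 = 59
Final: R3 = 59

59


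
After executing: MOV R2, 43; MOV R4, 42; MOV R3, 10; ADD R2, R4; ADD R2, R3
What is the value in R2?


Register state trace:
  MOV R2, 43  → R2 = 43
  MOV R4, 42  → R4 = 42
  MOV R3, 10  → R3 = 10
  ADD R2, R4  → R2 = 43 + 42 = 85
  ADD R2, R3  → R2 = 85 + 10 = 95
Final: R2 = 95

95


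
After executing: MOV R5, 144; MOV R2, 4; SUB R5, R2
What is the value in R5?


Register state trace:
  MOV R5, 144  → R5 = 144
  MOV R2, 4  → R2 = 4
  SUB R5, R2  → R5 = 144 - 4 = 140
Final: R5 = 140

140


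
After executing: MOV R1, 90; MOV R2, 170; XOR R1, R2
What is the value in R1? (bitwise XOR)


Register state trace:
  MOV R1, 90  → R1 = 90 (0b01011010)
  MOV R2, 170  → R2 = 170 (0b10101010)
  XOR R1, R2  → R1 = 90 XOR 170 = 240 (0b11110000)
Final: R1 = 240

240


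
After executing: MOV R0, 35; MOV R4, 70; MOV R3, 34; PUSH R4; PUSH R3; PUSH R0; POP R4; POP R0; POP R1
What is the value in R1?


Stack trace (top is rightmost):
  MOV R0, 35  → R0 = 35
  MOV R4, 70  → R4 = 70
  MOV R3, 34  → R3 = 34
  PUSH R4  → stack: [70]
  PUSH R3  → stack: [70, 34]
  PUSH R0  → stack: [70, 34, 35]
  POP R4  → R4 = 35, stack: [70, 34]
  POP R0  → R0 = 34, stack: [70]
  POP R1  → R1 = 70, stack: []
Final: R1 = 70

70


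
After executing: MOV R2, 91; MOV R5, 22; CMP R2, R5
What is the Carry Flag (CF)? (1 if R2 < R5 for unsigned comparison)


Register state trace:
  MOV R2, 91  → R2 = 91
  MOV R5, 22  → R5 = 22
  CMP R2, R5  → unsigned 91 - 22: no borrow
  91 >= 22, so CF = 0
CF = 0

0


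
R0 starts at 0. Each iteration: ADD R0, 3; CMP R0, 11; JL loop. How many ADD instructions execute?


Loop trace (R0 starts at 0, target 11, step 3):
  ADD #1: R0 = 0 + 3 = 3  → 3 < 11, loop
  ADD #2: R0 = 3 + 3 = 6  → 6 < 11, loop
  ADD #3: R0 = 6 + 3 = 9  → 9 < 11, loop
  ADD #4: R0 = 9 + 3 = 12  → 12 >= 11, exit
Total ADD instructions: 4

4


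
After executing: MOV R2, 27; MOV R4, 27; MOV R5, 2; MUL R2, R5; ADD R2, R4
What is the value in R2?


Register state trace:
  MOV R2, 27  → R2 = 27
  MOV R4, 27  → R4 = 27
  MOV R5, 2  → R5 = 2
  MUL R2, R5  → R2 = 27 * 2 = 54
  ADD R2, R4  → R2 = 54 + 27 = 81
Final: R2 = 81

81


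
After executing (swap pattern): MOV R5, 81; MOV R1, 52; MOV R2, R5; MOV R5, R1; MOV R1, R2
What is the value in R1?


Register state trace (swap pattern):
  MOV R5, 81  → R5 = 81
  MOV R1, 52  → R1 = 52
  MOV R2, R5  → R2 = 81  (save R5)
  MOV R5, R1  → R5 = 52  (R5 gets R1's value)
  MOV R1, R2  → R1 = 81  (R1 gets saved value)
Final: R1 = 81

81


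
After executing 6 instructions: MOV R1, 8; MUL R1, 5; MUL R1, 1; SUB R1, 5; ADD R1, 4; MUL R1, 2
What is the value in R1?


Register state trace:
  MOV R1, 8  → R1 = 8
  MUL R1, 5  → R1 = 8 * 5 = 40
  MUL R1, 1  → R1 = 40 * 1 = 40
  SUB R1, 5  → R1 = 40 - 5 = 35
  ADD R1, 4  → R1 = 35 + 4 = 39
  MUL R1, 2  → R1 = 39 * 2 = 78
Final: R1 = 78

78


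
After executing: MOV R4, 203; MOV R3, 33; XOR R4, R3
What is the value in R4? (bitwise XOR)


Register state trace:
  MOV R4, 203  → R4 = 203 (0b11001011)
  MOV R3, 33  → R3 = 33 (0b00100001)
  XOR R4, R3  → R4 = 203 XOR 33 = 234 (0b11101010)
Final: R4 = 234

234


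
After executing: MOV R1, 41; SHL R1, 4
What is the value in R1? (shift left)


Register state trace:
  MOV R1, 41  → R1 = 41
  SHL R1, 4  → R1 = 41 << 4 = 41 * 2^4 = 656
Final: R1 = 656

656


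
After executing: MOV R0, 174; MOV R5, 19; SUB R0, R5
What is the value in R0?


Register state trace:
  MOV R0, 174  → R0 = 174
  MOV R5, 19  → R5 = 19
  SUB R0, R5  → R0 = 174 - 19 = 155
Final: R0 = 155

155


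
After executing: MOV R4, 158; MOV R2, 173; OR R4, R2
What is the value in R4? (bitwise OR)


Register state trace:
  MOV R4, 158  → R4 = 158 (0b10011110)
  MOV R2, 173  → R2 = 173 (0b10101101)
  OR R4, R2   → R4 = 158 OR 173 = 191 (0b10111111)
Final: R4 = 191

191


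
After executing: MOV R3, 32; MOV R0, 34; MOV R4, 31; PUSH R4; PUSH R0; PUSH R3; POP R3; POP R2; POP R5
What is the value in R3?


Stack trace (top is rightmost):
  MOV R3, 32  → R3 = 32
  MOV R0, 34  → R0 = 34
  MOV R4, 31  → R4 = 31
  PUSH R4  → stack: [31]
  PUSH R0  → stack: [31, 34]
  PUSH R3  → stack: [31, 34, 32]
  POP R3  → R3 = 32, stack: [31, 34]
  POP R2  → R2 = 34, stack: [31]
  POP R5  → R5 = 31, stack: []
Final: R3 = 32

32


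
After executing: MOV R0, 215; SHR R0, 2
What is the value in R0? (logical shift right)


Register state trace:
  MOV R0, 215  → R0 = 215
  SHR R0, 2  → R0 = 215 >> 2 = 215 // 2^2 = 53
Final: R0 = 53

53


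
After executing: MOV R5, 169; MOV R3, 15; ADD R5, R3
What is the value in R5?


Register state trace:
  MOV R5, 169  → R5 = 169
  MOV R3, 15  → R3 = 15
  ADD R5, R3  → R5 = 169 + 15 = 184
Final: R5 = 184

184


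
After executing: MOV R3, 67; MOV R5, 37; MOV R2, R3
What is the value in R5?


Register state trace:
  MOV R3, 67  → R3 = 67
  MOV R5, 37  → R5 = 37
  MOV R2, R3  → R2 = 67
Final: R5 = 37

37


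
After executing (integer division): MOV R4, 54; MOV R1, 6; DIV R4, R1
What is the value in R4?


Register state trace:
  MOV R4, 54  → R4 = 54
  MOV R1, 6  → R1 = 6
  DIV R4, R1  → R4 = 54 // 6 = 9
Final: R4 = 9

9


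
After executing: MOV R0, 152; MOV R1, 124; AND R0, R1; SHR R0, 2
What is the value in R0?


Register state trace:
  MOV R0, 152  → R0 = 152 (0b10011000)
  MOV R1, 124  → R1 = 124 (0b01111100)
  AND R0, R1  → R0 = 152 AND 124 = 24 (0b00011000)
  SHR R0, 2  → R0 = 24 >> 2 = 6
Final: R0 = 6

6


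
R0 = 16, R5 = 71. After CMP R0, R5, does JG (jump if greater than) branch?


Trace:
  R0 = 16, R5 = 71
  CMP R0, R5  → compares 16 vs 71
  JG checks: is 16 greater than 71?
  16 < 71, so condition is false
Branch taken: No

No


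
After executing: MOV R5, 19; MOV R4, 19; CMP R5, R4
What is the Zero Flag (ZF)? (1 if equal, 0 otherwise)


Register state trace:
  MOV R5, 19  → R5 = 19
  MOV R4, 19  → R4 = 19
  CMP R5, R4  → computes 19 - 19 = 0
  Result is zero, so values are equal
ZF = 1

1


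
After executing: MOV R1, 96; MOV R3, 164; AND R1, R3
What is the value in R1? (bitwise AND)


Register state trace:
  MOV R1, 96  → R1 = 96 (0b01100000)
  MOV R3, 164  → R3 = 164 (0b10100100)
  AND R1, R3  → R1 = 96 AND 164 = 32 (0b00100000)
Final: R1 = 32

32


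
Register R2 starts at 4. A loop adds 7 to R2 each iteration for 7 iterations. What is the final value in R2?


Starting value: R2 = 4
  Iter 1: R2 = 4 + 7 = 11
  Iter 2: R2 = 11 + 7 = 18
  Iter 3: R2 = 18 + 7 = 25
  Iter 4: R2 = 25 + 7 = 32
  Iter 5: R2 = 32 + 7 = 39
  Iter 6: R2 = 39 + 7 = 46
  Iter 7: R2 = 46 + 7 = 53
Final: R2 = 53

53


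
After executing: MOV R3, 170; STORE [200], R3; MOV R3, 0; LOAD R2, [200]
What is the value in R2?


Register and memory trace:
  MOV R3, 170  → R3 = 170
  STORE [200], R3  → mem[200] = 170
  MOV R3, 0  → R3 = 0
  LOAD R2, [200]  → R2 = mem[200] = 170
Final: R2 = 170

170


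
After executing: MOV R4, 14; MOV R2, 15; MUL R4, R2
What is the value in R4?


Register state trace:
  MOV R4, 14  → R4 = 14
  MOV R2, 15  → R2 = 15
  MUL R4, R2  → R4 = 14 * 15 = 210
Final: R4 = 210

210


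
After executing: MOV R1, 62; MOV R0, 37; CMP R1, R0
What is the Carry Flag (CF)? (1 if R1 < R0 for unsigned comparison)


Register state trace:
  MOV R1, 62  → R1 = 62
  MOV R0, 37  → R0 = 37
  CMP R1, R0  → unsigned 62 - 37: no borrow
  62 >= 37, so CF = 0
CF = 0

0


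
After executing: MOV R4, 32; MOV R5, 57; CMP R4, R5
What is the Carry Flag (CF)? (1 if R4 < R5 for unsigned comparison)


Register state trace:
  MOV R4, 32  → R4 = 32
  MOV R5, 57  → R5 = 57
  CMP R4, R5  → unsigned 32 - 57: borrow occurs
  32 < 57, so CF = 1
CF = 1

1


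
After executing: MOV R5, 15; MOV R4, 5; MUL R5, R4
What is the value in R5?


Register state trace:
  MOV R5, 15  → R5 = 15
  MOV R4, 5  → R4 = 5
  MUL R5, R4  → R5 = 15 * 5 = 75
Final: R5 = 75

75


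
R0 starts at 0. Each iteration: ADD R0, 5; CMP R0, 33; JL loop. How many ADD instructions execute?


Loop trace (R0 starts at 0, target 33, step 5):
  ADD #1: R0 = 0 + 5 = 5  → 5 < 33, loop
  ADD #2: R0 = 5 + 5 = 10  → 10 < 33, loop
  ADD #3: R0 = 10 + 5 = 15  → 15 < 33, loop
  ADD #4: R0 = 15 + 5 = 20  → 20 < 33, loop
  ADD #5: R0 = 20 + 5 = 25  → 25 < 33, loop
  ADD #6: R0 = 25 + 5 = 30  → 30 < 33, loop
  ADD #7: R0 = 30 + 5 = 35  → 35 >= 33, exit
Total ADD instructions: 7

7


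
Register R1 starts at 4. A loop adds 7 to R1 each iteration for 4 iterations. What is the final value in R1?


Starting value: R1 = 4
  Iter 1: R1 = 4 + 7 = 11
  Iter 2: R1 = 11 + 7 = 18
  Iter 3: R1 = 18 + 7 = 25
  Iter 4: R1 = 25 + 7 = 32
Final: R1 = 32

32


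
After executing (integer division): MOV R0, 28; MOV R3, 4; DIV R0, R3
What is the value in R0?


Register state trace:
  MOV R0, 28  → R0 = 28
  MOV R3, 4  → R3 = 4
  DIV R0, R3  → R0 = 28 // 4 = 7
Final: R0 = 7

7


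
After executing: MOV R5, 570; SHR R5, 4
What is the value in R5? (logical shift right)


Register state trace:
  MOV R5, 570  → R5 = 570
  SHR R5, 4  → R5 = 570 >> 4 = 570 // 2^4 = 35
Final: R5 = 35

35


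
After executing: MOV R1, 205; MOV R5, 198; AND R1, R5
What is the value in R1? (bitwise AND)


Register state trace:
  MOV R1, 205  → R1 = 205 (0b11001101)
  MOV R5, 198  → R5 = 198 (0b11000110)
  AND R1, R5  → R1 = 205 AND 198 = 196 (0b11000100)
Final: R1 = 196

196


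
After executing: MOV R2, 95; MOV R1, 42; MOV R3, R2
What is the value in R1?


Register state trace:
  MOV R2, 95  → R2 = 95
  MOV R1, 42  → R1 = 42
  MOV R3, R2  → R3 = 95
Final: R1 = 42

42


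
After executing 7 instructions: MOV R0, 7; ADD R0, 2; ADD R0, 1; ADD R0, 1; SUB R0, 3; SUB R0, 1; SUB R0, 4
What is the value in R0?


Register state trace:
  MOV R0, 7  → R0 = 7
  ADD R0, 2  → R0 = 7 + 2 = 9
  ADD R0, 1  → R0 = 9 + 1 = 10
  ADD R0, 1  → R0 = 10 + 1 = 11
  SUB R0, 3  → R0 = 11 - 3 = 8
  SUB R0, 1  → R0 = 8 - 1 = 7
  SUB R0, 4  → R0 = 7 - 4 = 3
Final: R0 = 3

3


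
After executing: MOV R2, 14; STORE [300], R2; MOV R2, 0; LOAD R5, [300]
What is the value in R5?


Register and memory trace:
  MOV R2, 14  → R2 = 14
  STORE [300], R2  → mem[300] = 14
  MOV R2, 0  → R2 = 0
  LOAD R5, [300]  → R5 = mem[300] = 14
Final: R5 = 14

14


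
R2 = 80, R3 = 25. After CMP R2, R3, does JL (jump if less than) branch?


Trace:
  R2 = 80, R3 = 25
  CMP R2, R3  → compares 80 vs 25
  JL checks: is 80 less than 25?
  80 > 25, so condition is false
Branch taken: No

No


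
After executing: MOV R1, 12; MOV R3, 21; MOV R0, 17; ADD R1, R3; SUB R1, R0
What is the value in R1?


Register state trace:
  MOV R1, 12  → R1 = 12
  MOV R3, 21  → R3 = 21
  MOV R0, 17  → R0 = 17
  ADD R1, R3  → R1 = 12 + 21 = 33
  SUB R1, R0  → R1 = 33 - 17 = 16
Final: R1 = 16

16


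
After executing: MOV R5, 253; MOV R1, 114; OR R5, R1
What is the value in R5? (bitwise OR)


Register state trace:
  MOV R5, 253  → R5 = 253 (0b11111101)
  MOV R1, 114  → R1 = 114 (0b01110010)
  OR R5, R1   → R5 = 253 OR 114 = 255 (0b11111111)
Final: R5 = 255

255


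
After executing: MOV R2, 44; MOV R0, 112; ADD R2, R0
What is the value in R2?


Register state trace:
  MOV R2, 44  → R2 = 44
  MOV R0, 112  → R0 = 112
  ADD R2, R0  → R2 = 44 + 112 = 156
Final: R2 = 156

156


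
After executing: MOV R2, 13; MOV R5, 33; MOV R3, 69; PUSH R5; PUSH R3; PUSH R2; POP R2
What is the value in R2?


Stack trace (top is rightmost):
  MOV R2, 13  → R2 = 13
  MOV R5, 33  → R5 = 33
  MOV R3, 69  → R3 = 69
  PUSH R5  → stack: [33]
  PUSH R3  → stack: [33, 69]
  PUSH R2  → stack: [33, 69, 13]
  POP R2  → R2 = 13, stack: [33, 69]
Final: R2 = 13

13


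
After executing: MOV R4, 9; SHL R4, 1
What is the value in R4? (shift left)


Register state trace:
  MOV R4, 9  → R4 = 9
  SHL R4, 1  → R4 = 9 << 1 = 9 * 2^1 = 18
Final: R4 = 18

18


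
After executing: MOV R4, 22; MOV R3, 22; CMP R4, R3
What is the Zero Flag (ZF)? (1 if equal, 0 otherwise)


Register state trace:
  MOV R4, 22  → R4 = 22
  MOV R3, 22  → R3 = 22
  CMP R4, R3  → computes 22 - 22 = 0
  Result is zero, so values are equal
ZF = 1

1


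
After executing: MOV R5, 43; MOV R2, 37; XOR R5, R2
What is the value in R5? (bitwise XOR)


Register state trace:
  MOV R5, 43  → R5 = 43 (0b00101011)
  MOV R2, 37  → R2 = 37 (0b00100101)
  XOR R5, R2  → R5 = 43 XOR 37 = 14 (0b00001110)
Final: R5 = 14

14


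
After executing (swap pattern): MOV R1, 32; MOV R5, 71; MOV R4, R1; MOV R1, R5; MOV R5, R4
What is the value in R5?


Register state trace (swap pattern):
  MOV R1, 32  → R1 = 32
  MOV R5, 71  → R5 = 71
  MOV R4, R1  → R4 = 32  (save R1)
  MOV R1, R5  → R1 = 71  (R1 gets R5's value)
  MOV R5, R4  → R5 = 32  (R5 gets saved value)
Final: R5 = 32

32


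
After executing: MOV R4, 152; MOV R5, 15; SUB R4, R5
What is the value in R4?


Register state trace:
  MOV R4, 152  → R4 = 152
  MOV R5, 15  → R5 = 15
  SUB R4, R5  → R4 = 152 - 15 = 137
Final: R4 = 137

137


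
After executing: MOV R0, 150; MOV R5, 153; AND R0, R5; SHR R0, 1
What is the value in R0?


Register state trace:
  MOV R0, 150  → R0 = 150 (0b10010110)
  MOV R5, 153  → R5 = 153 (0b10011001)
  AND R0, R5  → R0 = 150 AND 153 = 144 (0b10010000)
  SHR R0, 1  → R0 = 144 >> 1 = 72
Final: R0 = 72

72


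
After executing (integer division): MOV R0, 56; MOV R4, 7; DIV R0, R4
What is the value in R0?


Register state trace:
  MOV R0, 56  → R0 = 56
  MOV R4, 7  → R4 = 7
  DIV R0, R4  → R0 = 56 // 7 = 8
Final: R0 = 8

8


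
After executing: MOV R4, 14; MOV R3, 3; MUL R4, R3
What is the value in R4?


Register state trace:
  MOV R4, 14  → R4 = 14
  MOV R3, 3  → R3 = 3
  MUL R4, R3  → R4 = 14 * 3 = 42
Final: R4 = 42

42


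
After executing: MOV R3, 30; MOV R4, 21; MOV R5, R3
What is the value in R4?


Register state trace:
  MOV R3, 30  → R3 = 30
  MOV R4, 21  → R4 = 21
  MOV R5, R3  → R5 = 30
Final: R4 = 21

21


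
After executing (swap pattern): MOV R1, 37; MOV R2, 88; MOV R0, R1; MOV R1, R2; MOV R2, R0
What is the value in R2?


Register state trace (swap pattern):
  MOV R1, 37  → R1 = 37
  MOV R2, 88  → R2 = 88
  MOV R0, R1  → R0 = 37  (save R1)
  MOV R1, R2  → R1 = 88  (R1 gets R2's value)
  MOV R2, R0  → R2 = 37  (R2 gets saved value)
Final: R2 = 37

37


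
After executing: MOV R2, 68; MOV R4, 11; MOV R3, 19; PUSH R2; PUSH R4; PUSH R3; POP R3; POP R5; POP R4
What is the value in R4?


Stack trace (top is rightmost):
  MOV R2, 68  → R2 = 68
  MOV R4, 11  → R4 = 11
  MOV R3, 19  → R3 = 19
  PUSH R2  → stack: [68]
  PUSH R4  → stack: [68, 11]
  PUSH R3  → stack: [68, 11, 19]
  POP R3  → R3 = 19, stack: [68, 11]
  POP R5  → R5 = 11, stack: [68]
  POP R4  → R4 = 68, stack: []
Final: R4 = 68

68


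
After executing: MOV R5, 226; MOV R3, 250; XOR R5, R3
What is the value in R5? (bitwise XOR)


Register state trace:
  MOV R5, 226  → R5 = 226 (0b11100010)
  MOV R3, 250  → R3 = 250 (0b11111010)
  XOR R5, R3  → R5 = 226 XOR 250 = 24 (0b00011000)
Final: R5 = 24

24


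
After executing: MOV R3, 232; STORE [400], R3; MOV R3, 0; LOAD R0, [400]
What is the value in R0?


Register and memory trace:
  MOV R3, 232  → R3 = 232
  STORE [400], R3  → mem[400] = 232
  MOV R3, 0  → R3 = 0
  LOAD R0, [400]  → R0 = mem[400] = 232
Final: R0 = 232

232


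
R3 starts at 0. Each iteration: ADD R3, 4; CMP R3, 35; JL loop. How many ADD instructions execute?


Loop trace (R3 starts at 0, target 35, step 4):
  ADD #1: R3 = 0 + 4 = 4  → 4 < 35, loop
  ADD #2: R3 = 4 + 4 = 8  → 8 < 35, loop
  ADD #3: R3 = 8 + 4 = 12  → 12 < 35, loop
  ADD #4: R3 = 12 + 4 = 16  → 16 < 35, loop
  ADD #5: R3 = 16 + 4 = 20  → 20 < 35, loop
  ADD #6: R3 = 20 + 4 = 24  → 24 < 35, loop
  ADD #7: R3 = 24 + 4 = 28  → 28 < 35, loop
  ADD #8: R3 = 28 + 4 = 32  → 32 < 35, loop
  ADD #9: R3 = 32 + 4 = 36  → 36 >= 35, exit
Total ADD instructions: 9

9
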